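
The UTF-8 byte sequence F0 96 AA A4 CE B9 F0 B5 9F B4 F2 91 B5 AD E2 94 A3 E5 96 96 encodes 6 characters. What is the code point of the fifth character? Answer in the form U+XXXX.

U+2523

Offset 0: leading byte 0xF0 = 11110000 → 4-byte char #1 = F0 96 AA A4.
Offset 4: leading byte 0xCE = 11001110 → 2-byte char #2 = CE B9.
Offset 6: leading byte 0xF0 = 11110000 → 4-byte char #3 = F0 B5 9F B4.
Offset 10: leading byte 0xF2 = 11110010 → 4-byte char #4 = F2 91 B5 AD.
Offset 14: leading byte 0xE2 = 11100010 → 3-byte char #5 = E2 94 A3.
Leading byte 0xE2 = 11100010 matches 1110xxxx → 3-byte sequence.
Byte 1: 0xE2 = 11100010, payload 0010 (4 bits).
Byte 2: 0x94 = 10010100 (10xxxxxx ✓), payload 010100.
Byte 3: 0xA3 = 10100011 (10xxxxxx ✓), payload 100011.
Concatenate: 0010010100100011 = 0x2523 (16 bits → U+2523).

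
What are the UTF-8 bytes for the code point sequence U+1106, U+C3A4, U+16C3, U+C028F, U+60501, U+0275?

U+1106: 3-byte form → E1 84 86.
U+C3A4: 3-byte form → EC 8E A4.
U+16C3: 3-byte form → E1 9B 83.
U+C028F: 4-byte form → F3 80 8A 8F.
U+60501: 4-byte form → F1 A0 94 81.
U+0275: 2-byte form → C9 B5.
Concatenated (19 bytes): E1 84 86 EC 8E A4 E1 9B 83 F3 80 8A 8F F1 A0 94 81 C9 B5.

E1 84 86 EC 8E A4 E1 9B 83 F3 80 8A 8F F1 A0 94 81 C9 B5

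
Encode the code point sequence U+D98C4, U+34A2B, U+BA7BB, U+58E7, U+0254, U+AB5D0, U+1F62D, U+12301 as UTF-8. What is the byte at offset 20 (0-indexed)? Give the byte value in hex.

U+D98C4 → 4-byte form F3 99 A3 84 at offsets 0–3.
U+34A2B → 4-byte form F0 B4 A8 AB at offsets 4–7.
U+BA7BB → 4-byte form F2 BA 9E BB at offsets 8–11.
U+58E7 → 3-byte form E5 A3 A7 at offsets 12–14.
U+0254 → 2-byte form C9 94 at offsets 15–16.
U+AB5D0 → 4-byte form F2 AB 97 90 at offsets 17–20.
Offset 20 falls in char 6's range; it's byte 4 of F2 AB 97 90 = 0x90.

0x90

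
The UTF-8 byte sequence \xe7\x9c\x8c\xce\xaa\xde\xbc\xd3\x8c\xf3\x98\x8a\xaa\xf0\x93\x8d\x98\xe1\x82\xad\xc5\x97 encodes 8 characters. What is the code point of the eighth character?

Offset 0: leading byte 0xE7 = 11100111 → 3-byte char #1 = E7 9C 8C.
Offset 3: leading byte 0xCE = 11001110 → 2-byte char #2 = CE AA.
Offset 5: leading byte 0xDE = 11011110 → 2-byte char #3 = DE BC.
Offset 7: leading byte 0xD3 = 11010011 → 2-byte char #4 = D3 8C.
Offset 9: leading byte 0xF3 = 11110011 → 4-byte char #5 = F3 98 8A AA.
Offset 13: leading byte 0xF0 = 11110000 → 4-byte char #6 = F0 93 8D 98.
Offset 17: leading byte 0xE1 = 11100001 → 3-byte char #7 = E1 82 AD.
Offset 20: leading byte 0xC5 = 11000101 → 2-byte char #8 = C5 97.
Leading byte 0xC5 = 11000101 matches 110xxxxx → 2-byte sequence.
Byte 1: 0xC5 = 11000101, payload 00101 (5 bits).
Byte 2: 0x97 = 10010111 (10xxxxxx ✓), payload 010111.
Concatenate: 00101010111 = 0x157 (11 bits → U+0157).

U+0157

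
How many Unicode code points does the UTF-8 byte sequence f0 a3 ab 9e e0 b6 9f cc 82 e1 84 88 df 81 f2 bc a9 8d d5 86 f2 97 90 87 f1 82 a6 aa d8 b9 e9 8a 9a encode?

Byte at offset 0: 0xF0 = 11110000 → 4-byte char (#1). Advance 4.
Byte at offset 4: 0xE0 = 11100000 → 3-byte char (#2). Advance 3.
Byte at offset 7: 0xCC = 11001100 → 2-byte char (#3). Advance 2.
Byte at offset 9: 0xE1 = 11100001 → 3-byte char (#4). Advance 3.
Byte at offset 12: 0xDF = 11011111 → 2-byte char (#5). Advance 2.
Byte at offset 14: 0xF2 = 11110010 → 4-byte char (#6). Advance 4.
Byte at offset 18: 0xD5 = 11010101 → 2-byte char (#7). Advance 2.
Byte at offset 20: 0xF2 = 11110010 → 4-byte char (#8). Advance 4.
Byte at offset 24: 0xF1 = 11110001 → 4-byte char (#9). Advance 4.
Byte at offset 28: 0xD8 = 11011000 → 2-byte char (#10). Advance 2.
Byte at offset 30: 0xE9 = 11101001 → 3-byte char (#11). Advance 3.
Reached end at offset 33 after 11 code points.

11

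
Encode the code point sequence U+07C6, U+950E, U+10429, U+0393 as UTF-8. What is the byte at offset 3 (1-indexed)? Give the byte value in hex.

1-indexed offset 3 is 0-indexed offset 2.
U+07C6 → 2-byte form DF 86 at offsets 0–1.
U+950E → 3-byte form E9 94 8E at offsets 2–4.
Offset 2 falls in char 2's range; it's byte 1 of E9 94 8E = 0xE9.

0xE9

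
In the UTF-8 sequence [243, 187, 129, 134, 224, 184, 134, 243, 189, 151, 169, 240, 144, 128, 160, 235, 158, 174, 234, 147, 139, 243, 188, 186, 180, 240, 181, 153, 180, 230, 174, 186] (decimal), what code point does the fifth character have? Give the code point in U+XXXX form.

U+B7AE

Offset 0: leading byte 0xF3 = 11110011 → 4-byte char #1 = F3 BB 81 86.
Offset 4: leading byte 0xE0 = 11100000 → 3-byte char #2 = E0 B8 86.
Offset 7: leading byte 0xF3 = 11110011 → 4-byte char #3 = F3 BD 97 A9.
Offset 11: leading byte 0xF0 = 11110000 → 4-byte char #4 = F0 90 80 A0.
Offset 15: leading byte 0xEB = 11101011 → 3-byte char #5 = EB 9E AE.
Leading byte 0xEB = 11101011 matches 1110xxxx → 3-byte sequence.
Byte 1: 0xEB = 11101011, payload 1011 (4 bits).
Byte 2: 0x9E = 10011110 (10xxxxxx ✓), payload 011110.
Byte 3: 0xAE = 10101110 (10xxxxxx ✓), payload 101110.
Concatenate: 1011011110101110 = 0xB7AE (16 bits → U+B7AE).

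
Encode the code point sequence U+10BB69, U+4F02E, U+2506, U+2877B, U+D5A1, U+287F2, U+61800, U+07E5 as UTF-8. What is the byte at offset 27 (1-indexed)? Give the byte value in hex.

1-indexed offset 27 is 0-indexed offset 26.
U+10BB69 → 4-byte form F4 8B AD A9 at offsets 0–3.
U+4F02E → 4-byte form F1 8F 80 AE at offsets 4–7.
U+2506 → 3-byte form E2 94 86 at offsets 8–10.
U+2877B → 4-byte form F0 A8 9D BB at offsets 11–14.
U+D5A1 → 3-byte form ED 96 A1 at offsets 15–17.
U+287F2 → 4-byte form F0 A8 9F B2 at offsets 18–21.
U+61800 → 4-byte form F1 A1 A0 80 at offsets 22–25.
U+07E5 → 2-byte form DF A5 at offsets 26–27.
Offset 26 falls in char 8's range; it's byte 1 of DF A5 = 0xDF.

0xDF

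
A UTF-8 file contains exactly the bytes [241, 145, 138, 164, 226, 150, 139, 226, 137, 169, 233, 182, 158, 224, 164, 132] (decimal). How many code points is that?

Byte at offset 0: 0xF1 = 11110001 → 4-byte char (#1). Advance 4.
Byte at offset 4: 0xE2 = 11100010 → 3-byte char (#2). Advance 3.
Byte at offset 7: 0xE2 = 11100010 → 3-byte char (#3). Advance 3.
Byte at offset 10: 0xE9 = 11101001 → 3-byte char (#4). Advance 3.
Byte at offset 13: 0xE0 = 11100000 → 3-byte char (#5). Advance 3.
Reached end at offset 16 after 5 code points.

5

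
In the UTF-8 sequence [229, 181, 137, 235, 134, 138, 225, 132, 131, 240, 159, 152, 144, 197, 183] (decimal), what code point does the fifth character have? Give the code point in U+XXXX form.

Offset 0: leading byte 0xE5 = 11100101 → 3-byte char #1 = E5 B5 89.
Offset 3: leading byte 0xEB = 11101011 → 3-byte char #2 = EB 86 8A.
Offset 6: leading byte 0xE1 = 11100001 → 3-byte char #3 = E1 84 83.
Offset 9: leading byte 0xF0 = 11110000 → 4-byte char #4 = F0 9F 98 90.
Offset 13: leading byte 0xC5 = 11000101 → 2-byte char #5 = C5 B7.
Leading byte 0xC5 = 11000101 matches 110xxxxx → 2-byte sequence.
Byte 1: 0xC5 = 11000101, payload 00101 (5 bits).
Byte 2: 0xB7 = 10110111 (10xxxxxx ✓), payload 110111.
Concatenate: 00101110111 = 0x177 (11 bits → U+0177).

U+0177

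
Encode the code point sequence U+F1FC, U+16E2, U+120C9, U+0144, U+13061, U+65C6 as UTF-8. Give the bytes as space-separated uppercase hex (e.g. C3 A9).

EF 87 BC E1 9B A2 F0 92 83 89 C5 84 F0 93 81 A1 E6 97 86

U+F1FC: 3-byte form → EF 87 BC.
U+16E2: 3-byte form → E1 9B A2.
U+120C9: 4-byte form → F0 92 83 89.
U+0144: 2-byte form → C5 84.
U+13061: 4-byte form → F0 93 81 A1.
U+65C6: 3-byte form → E6 97 86.
Concatenated (19 bytes): EF 87 BC E1 9B A2 F0 92 83 89 C5 84 F0 93 81 A1 E6 97 86.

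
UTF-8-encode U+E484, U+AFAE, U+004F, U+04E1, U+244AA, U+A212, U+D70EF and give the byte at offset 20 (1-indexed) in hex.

0xAF

1-indexed offset 20 is 0-indexed offset 19.
U+E484 → 3-byte form EE 92 84 at offsets 0–2.
U+AFAE → 3-byte form EA BE AE at offsets 3–5.
U+004F → 1-byte form 4F at offsets 6–6.
U+04E1 → 2-byte form D3 A1 at offsets 7–8.
U+244AA → 4-byte form F0 A4 92 AA at offsets 9–12.
U+A212 → 3-byte form EA 88 92 at offsets 13–15.
U+D70EF → 4-byte form F3 97 83 AF at offsets 16–19.
Offset 19 falls in char 7's range; it's byte 4 of F3 97 83 AF = 0xAF.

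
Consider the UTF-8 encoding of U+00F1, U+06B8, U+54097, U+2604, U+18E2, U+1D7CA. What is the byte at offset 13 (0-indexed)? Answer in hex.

U+00F1 → 2-byte form C3 B1 at offsets 0–1.
U+06B8 → 2-byte form DA B8 at offsets 2–3.
U+54097 → 4-byte form F1 94 82 97 at offsets 4–7.
U+2604 → 3-byte form E2 98 84 at offsets 8–10.
U+18E2 → 3-byte form E1 A3 A2 at offsets 11–13.
Offset 13 falls in char 5's range; it's byte 3 of E1 A3 A2 = 0xA2.

0xA2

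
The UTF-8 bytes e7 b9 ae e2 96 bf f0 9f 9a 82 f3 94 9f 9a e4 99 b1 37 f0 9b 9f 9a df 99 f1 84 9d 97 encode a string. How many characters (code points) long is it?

9

Byte at offset 0: 0xE7 = 11100111 → 3-byte char (#1). Advance 3.
Byte at offset 3: 0xE2 = 11100010 → 3-byte char (#2). Advance 3.
Byte at offset 6: 0xF0 = 11110000 → 4-byte char (#3). Advance 4.
Byte at offset 10: 0xF3 = 11110011 → 4-byte char (#4). Advance 4.
Byte at offset 14: 0xE4 = 11100100 → 3-byte char (#5). Advance 3.
Byte at offset 17: 0x37 = 00110111 → 1-byte char (#6). Advance 1.
Byte at offset 18: 0xF0 = 11110000 → 4-byte char (#7). Advance 4.
Byte at offset 22: 0xDF = 11011111 → 2-byte char (#8). Advance 2.
Byte at offset 24: 0xF1 = 11110001 → 4-byte char (#9). Advance 4.
Reached end at offset 28 after 9 code points.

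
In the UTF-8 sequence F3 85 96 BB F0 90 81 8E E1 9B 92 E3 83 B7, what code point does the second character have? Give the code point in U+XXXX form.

Offset 0: leading byte 0xF3 = 11110011 → 4-byte char #1 = F3 85 96 BB.
Offset 4: leading byte 0xF0 = 11110000 → 4-byte char #2 = F0 90 81 8E.
Leading byte 0xF0 = 11110000 matches 11110xxx → 4-byte sequence.
Byte 1: 0xF0 = 11110000, payload 000 (3 bits).
Byte 2: 0x90 = 10010000 (10xxxxxx ✓), payload 010000.
Byte 3: 0x81 = 10000001 (10xxxxxx ✓), payload 000001.
Byte 4: 0x8E = 10001110 (10xxxxxx ✓), payload 001110.
Concatenate: 000010000000001001110 = 0x1004E (21 bits → U+1004E).

U+1004E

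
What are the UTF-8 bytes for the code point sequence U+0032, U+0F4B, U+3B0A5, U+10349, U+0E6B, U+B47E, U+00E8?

32 E0 BD 8B F0 BB 82 A5 F0 90 8D 89 E0 B9 AB EB 91 BE C3 A8

U+0032: 1-byte form → 32.
U+0F4B: 3-byte form → E0 BD 8B.
U+3B0A5: 4-byte form → F0 BB 82 A5.
U+10349: 4-byte form → F0 90 8D 89.
U+0E6B: 3-byte form → E0 B9 AB.
U+B47E: 3-byte form → EB 91 BE.
U+00E8: 2-byte form → C3 A8.
Concatenated (20 bytes): 32 E0 BD 8B F0 BB 82 A5 F0 90 8D 89 E0 B9 AB EB 91 BE C3 A8.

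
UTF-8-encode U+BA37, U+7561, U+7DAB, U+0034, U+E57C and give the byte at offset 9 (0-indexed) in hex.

U+BA37 → 3-byte form EB A8 B7 at offsets 0–2.
U+7561 → 3-byte form E7 95 A1 at offsets 3–5.
U+7DAB → 3-byte form E7 B6 AB at offsets 6–8.
U+0034 → 1-byte form 34 at offsets 9–9.
Offset 9 falls in char 4's range; it's byte 1 of 34 = 0x34.

0x34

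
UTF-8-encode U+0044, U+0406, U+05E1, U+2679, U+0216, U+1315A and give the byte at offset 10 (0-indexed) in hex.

0xF0

U+0044 → 1-byte form 44 at offsets 0–0.
U+0406 → 2-byte form D0 86 at offsets 1–2.
U+05E1 → 2-byte form D7 A1 at offsets 3–4.
U+2679 → 3-byte form E2 99 B9 at offsets 5–7.
U+0216 → 2-byte form C8 96 at offsets 8–9.
U+1315A → 4-byte form F0 93 85 9A at offsets 10–13.
Offset 10 falls in char 6's range; it's byte 1 of F0 93 85 9A = 0xF0.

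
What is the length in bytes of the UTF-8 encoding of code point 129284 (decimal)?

U+1F904 = 0x1F904. UTF-8 uses 1 byte below 0x80, 2 below 0x800, 3 below 0x10000, 4 up to 0x10FFFF. 0x1F904 is in U+10000–U+10FFFF → 4 bytes.

4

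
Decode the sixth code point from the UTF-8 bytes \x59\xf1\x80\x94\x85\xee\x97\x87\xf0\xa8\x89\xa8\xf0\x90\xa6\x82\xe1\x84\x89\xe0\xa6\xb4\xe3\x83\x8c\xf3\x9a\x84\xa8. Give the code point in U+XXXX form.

U+1109

Offset 0: leading byte 0x59 = 01011001 → 1-byte char #1 = 59.
Offset 1: leading byte 0xF1 = 11110001 → 4-byte char #2 = F1 80 94 85.
Offset 5: leading byte 0xEE = 11101110 → 3-byte char #3 = EE 97 87.
Offset 8: leading byte 0xF0 = 11110000 → 4-byte char #4 = F0 A8 89 A8.
Offset 12: leading byte 0xF0 = 11110000 → 4-byte char #5 = F0 90 A6 82.
Offset 16: leading byte 0xE1 = 11100001 → 3-byte char #6 = E1 84 89.
Leading byte 0xE1 = 11100001 matches 1110xxxx → 3-byte sequence.
Byte 1: 0xE1 = 11100001, payload 0001 (4 bits).
Byte 2: 0x84 = 10000100 (10xxxxxx ✓), payload 000100.
Byte 3: 0x89 = 10001001 (10xxxxxx ✓), payload 001001.
Concatenate: 0001000100001001 = 0x1109 (16 bits → U+1109).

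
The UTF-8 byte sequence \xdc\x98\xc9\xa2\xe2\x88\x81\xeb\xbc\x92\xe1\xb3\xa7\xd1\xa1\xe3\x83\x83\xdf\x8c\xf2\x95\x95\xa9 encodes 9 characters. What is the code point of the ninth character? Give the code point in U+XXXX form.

U+95569

Offset 0: leading byte 0xDC = 11011100 → 2-byte char #1 = DC 98.
Offset 2: leading byte 0xC9 = 11001001 → 2-byte char #2 = C9 A2.
Offset 4: leading byte 0xE2 = 11100010 → 3-byte char #3 = E2 88 81.
Offset 7: leading byte 0xEB = 11101011 → 3-byte char #4 = EB BC 92.
Offset 10: leading byte 0xE1 = 11100001 → 3-byte char #5 = E1 B3 A7.
Offset 13: leading byte 0xD1 = 11010001 → 2-byte char #6 = D1 A1.
Offset 15: leading byte 0xE3 = 11100011 → 3-byte char #7 = E3 83 83.
Offset 18: leading byte 0xDF = 11011111 → 2-byte char #8 = DF 8C.
Offset 20: leading byte 0xF2 = 11110010 → 4-byte char #9 = F2 95 95 A9.
Leading byte 0xF2 = 11110010 matches 11110xxx → 4-byte sequence.
Byte 1: 0xF2 = 11110010, payload 010 (3 bits).
Byte 2: 0x95 = 10010101 (10xxxxxx ✓), payload 010101.
Byte 3: 0x95 = 10010101 (10xxxxxx ✓), payload 010101.
Byte 4: 0xA9 = 10101001 (10xxxxxx ✓), payload 101001.
Concatenate: 010010101010101101001 = 0x95569 (21 bits → U+95569).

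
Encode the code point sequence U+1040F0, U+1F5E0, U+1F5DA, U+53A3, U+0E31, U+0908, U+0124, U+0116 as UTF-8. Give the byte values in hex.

F4 84 83 B0 F0 9F 97 A0 F0 9F 97 9A E5 8E A3 E0 B8 B1 E0 A4 88 C4 A4 C4 96

U+1040F0: 4-byte form → F4 84 83 B0.
U+1F5E0: 4-byte form → F0 9F 97 A0.
U+1F5DA: 4-byte form → F0 9F 97 9A.
U+53A3: 3-byte form → E5 8E A3.
U+0E31: 3-byte form → E0 B8 B1.
U+0908: 3-byte form → E0 A4 88.
U+0124: 2-byte form → C4 A4.
U+0116: 2-byte form → C4 96.
Concatenated (25 bytes): F4 84 83 B0 F0 9F 97 A0 F0 9F 97 9A E5 8E A3 E0 B8 B1 E0 A4 88 C4 A4 C4 96.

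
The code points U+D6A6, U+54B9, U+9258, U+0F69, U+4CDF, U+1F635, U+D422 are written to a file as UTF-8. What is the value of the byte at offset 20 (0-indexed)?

U+D6A6 → 3-byte form ED 9A A6 at offsets 0–2.
U+54B9 → 3-byte form E5 92 B9 at offsets 3–5.
U+9258 → 3-byte form E9 89 98 at offsets 6–8.
U+0F69 → 3-byte form E0 BD A9 at offsets 9–11.
U+4CDF → 3-byte form E4 B3 9F at offsets 12–14.
U+1F635 → 4-byte form F0 9F 98 B5 at offsets 15–18.
U+D422 → 3-byte form ED 90 A2 at offsets 19–21.
Offset 20 falls in char 7's range; it's byte 2 of ED 90 A2 = 0x90.

0x90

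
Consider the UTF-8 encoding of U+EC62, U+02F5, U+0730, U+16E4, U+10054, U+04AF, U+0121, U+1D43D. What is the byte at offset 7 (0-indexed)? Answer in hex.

0xE1

U+EC62 → 3-byte form EE B1 A2 at offsets 0–2.
U+02F5 → 2-byte form CB B5 at offsets 3–4.
U+0730 → 2-byte form DC B0 at offsets 5–6.
U+16E4 → 3-byte form E1 9B A4 at offsets 7–9.
Offset 7 falls in char 4's range; it's byte 1 of E1 9B A4 = 0xE1.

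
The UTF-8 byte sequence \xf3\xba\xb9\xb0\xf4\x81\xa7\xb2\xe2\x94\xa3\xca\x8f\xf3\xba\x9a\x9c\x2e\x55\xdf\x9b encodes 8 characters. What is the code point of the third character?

Offset 0: leading byte 0xF3 = 11110011 → 4-byte char #1 = F3 BA B9 B0.
Offset 4: leading byte 0xF4 = 11110100 → 4-byte char #2 = F4 81 A7 B2.
Offset 8: leading byte 0xE2 = 11100010 → 3-byte char #3 = E2 94 A3.
Leading byte 0xE2 = 11100010 matches 1110xxxx → 3-byte sequence.
Byte 1: 0xE2 = 11100010, payload 0010 (4 bits).
Byte 2: 0x94 = 10010100 (10xxxxxx ✓), payload 010100.
Byte 3: 0xA3 = 10100011 (10xxxxxx ✓), payload 100011.
Concatenate: 0010010100100011 = 0x2523 (16 bits → U+2523).

U+2523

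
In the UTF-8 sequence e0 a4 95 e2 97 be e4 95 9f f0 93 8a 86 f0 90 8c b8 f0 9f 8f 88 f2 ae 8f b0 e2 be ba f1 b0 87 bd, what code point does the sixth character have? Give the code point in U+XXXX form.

U+1F3C8

Offset 0: leading byte 0xE0 = 11100000 → 3-byte char #1 = E0 A4 95.
Offset 3: leading byte 0xE2 = 11100010 → 3-byte char #2 = E2 97 BE.
Offset 6: leading byte 0xE4 = 11100100 → 3-byte char #3 = E4 95 9F.
Offset 9: leading byte 0xF0 = 11110000 → 4-byte char #4 = F0 93 8A 86.
Offset 13: leading byte 0xF0 = 11110000 → 4-byte char #5 = F0 90 8C B8.
Offset 17: leading byte 0xF0 = 11110000 → 4-byte char #6 = F0 9F 8F 88.
Leading byte 0xF0 = 11110000 matches 11110xxx → 4-byte sequence.
Byte 1: 0xF0 = 11110000, payload 000 (3 bits).
Byte 2: 0x9F = 10011111 (10xxxxxx ✓), payload 011111.
Byte 3: 0x8F = 10001111 (10xxxxxx ✓), payload 001111.
Byte 4: 0x88 = 10001000 (10xxxxxx ✓), payload 001000.
Concatenate: 000011111001111001000 = 0x1F3C8 (21 bits → U+1F3C8).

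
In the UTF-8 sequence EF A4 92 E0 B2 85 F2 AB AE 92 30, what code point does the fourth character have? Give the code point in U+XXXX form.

U+0030

Offset 0: leading byte 0xEF = 11101111 → 3-byte char #1 = EF A4 92.
Offset 3: leading byte 0xE0 = 11100000 → 3-byte char #2 = E0 B2 85.
Offset 6: leading byte 0xF2 = 11110010 → 4-byte char #3 = F2 AB AE 92.
Offset 10: leading byte 0x30 = 00110000 → 1-byte char #4 = 30.
Leading byte 0x30 = 00110000 matches 0xxxxxxx → 1-byte sequence.
Byte 1: 0x30 = 00110000, payload 0110000 (7 bits).
Concatenate: 0110000 = 0x30 (7 bits → U+0030).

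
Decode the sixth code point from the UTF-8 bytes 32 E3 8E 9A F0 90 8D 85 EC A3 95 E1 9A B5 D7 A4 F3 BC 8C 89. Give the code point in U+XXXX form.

Offset 0: leading byte 0x32 = 00110010 → 1-byte char #1 = 32.
Offset 1: leading byte 0xE3 = 11100011 → 3-byte char #2 = E3 8E 9A.
Offset 4: leading byte 0xF0 = 11110000 → 4-byte char #3 = F0 90 8D 85.
Offset 8: leading byte 0xEC = 11101100 → 3-byte char #4 = EC A3 95.
Offset 11: leading byte 0xE1 = 11100001 → 3-byte char #5 = E1 9A B5.
Offset 14: leading byte 0xD7 = 11010111 → 2-byte char #6 = D7 A4.
Leading byte 0xD7 = 11010111 matches 110xxxxx → 2-byte sequence.
Byte 1: 0xD7 = 11010111, payload 10111 (5 bits).
Byte 2: 0xA4 = 10100100 (10xxxxxx ✓), payload 100100.
Concatenate: 10111100100 = 0x5E4 (11 bits → U+05E4).

U+05E4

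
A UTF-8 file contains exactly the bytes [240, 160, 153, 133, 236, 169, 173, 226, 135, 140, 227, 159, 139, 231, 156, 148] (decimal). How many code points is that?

Byte at offset 0: 0xF0 = 11110000 → 4-byte char (#1). Advance 4.
Byte at offset 4: 0xEC = 11101100 → 3-byte char (#2). Advance 3.
Byte at offset 7: 0xE2 = 11100010 → 3-byte char (#3). Advance 3.
Byte at offset 10: 0xE3 = 11100011 → 3-byte char (#4). Advance 3.
Byte at offset 13: 0xE7 = 11100111 → 3-byte char (#5). Advance 3.
Reached end at offset 16 after 5 code points.

5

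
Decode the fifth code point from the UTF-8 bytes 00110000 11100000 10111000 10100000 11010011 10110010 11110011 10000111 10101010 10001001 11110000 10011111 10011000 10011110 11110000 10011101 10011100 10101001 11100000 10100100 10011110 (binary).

Offset 0: leading byte 0x30 = 00110000 → 1-byte char #1 = 30.
Offset 1: leading byte 0xE0 = 11100000 → 3-byte char #2 = E0 B8 A0.
Offset 4: leading byte 0xD3 = 11010011 → 2-byte char #3 = D3 B2.
Offset 6: leading byte 0xF3 = 11110011 → 4-byte char #4 = F3 87 AA 89.
Offset 10: leading byte 0xF0 = 11110000 → 4-byte char #5 = F0 9F 98 9E.
Leading byte 0xF0 = 11110000 matches 11110xxx → 4-byte sequence.
Byte 1: 0xF0 = 11110000, payload 000 (3 bits).
Byte 2: 0x9F = 10011111 (10xxxxxx ✓), payload 011111.
Byte 3: 0x98 = 10011000 (10xxxxxx ✓), payload 011000.
Byte 4: 0x9E = 10011110 (10xxxxxx ✓), payload 011110.
Concatenate: 000011111011000011110 = 0x1F61E (21 bits → U+1F61E).

U+1F61E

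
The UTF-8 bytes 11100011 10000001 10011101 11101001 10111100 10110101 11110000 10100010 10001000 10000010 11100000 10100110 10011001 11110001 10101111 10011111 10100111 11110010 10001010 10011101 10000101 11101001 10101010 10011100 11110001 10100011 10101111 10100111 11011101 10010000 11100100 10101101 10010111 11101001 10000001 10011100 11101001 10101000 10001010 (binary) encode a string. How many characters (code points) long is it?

12

Byte at offset 0: 0xE3 = 11100011 → 3-byte char (#1). Advance 3.
Byte at offset 3: 0xE9 = 11101001 → 3-byte char (#2). Advance 3.
Byte at offset 6: 0xF0 = 11110000 → 4-byte char (#3). Advance 4.
Byte at offset 10: 0xE0 = 11100000 → 3-byte char (#4). Advance 3.
Byte at offset 13: 0xF1 = 11110001 → 4-byte char (#5). Advance 4.
Byte at offset 17: 0xF2 = 11110010 → 4-byte char (#6). Advance 4.
Byte at offset 21: 0xE9 = 11101001 → 3-byte char (#7). Advance 3.
Byte at offset 24: 0xF1 = 11110001 → 4-byte char (#8). Advance 4.
Byte at offset 28: 0xDD = 11011101 → 2-byte char (#9). Advance 2.
Byte at offset 30: 0xE4 = 11100100 → 3-byte char (#10). Advance 3.
Byte at offset 33: 0xE9 = 11101001 → 3-byte char (#11). Advance 3.
Byte at offset 36: 0xE9 = 11101001 → 3-byte char (#12). Advance 3.
Reached end at offset 39 after 12 code points.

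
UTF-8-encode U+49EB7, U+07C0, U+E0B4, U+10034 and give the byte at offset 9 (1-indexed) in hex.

1-indexed offset 9 is 0-indexed offset 8.
U+49EB7 → 4-byte form F1 89 BA B7 at offsets 0–3.
U+07C0 → 2-byte form DF 80 at offsets 4–5.
U+E0B4 → 3-byte form EE 82 B4 at offsets 6–8.
Offset 8 falls in char 3's range; it's byte 3 of EE 82 B4 = 0xB4.

0xB4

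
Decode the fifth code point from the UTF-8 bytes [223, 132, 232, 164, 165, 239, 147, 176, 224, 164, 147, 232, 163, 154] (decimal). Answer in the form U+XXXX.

U+88DA

Offset 0: leading byte 0xDF = 11011111 → 2-byte char #1 = DF 84.
Offset 2: leading byte 0xE8 = 11101000 → 3-byte char #2 = E8 A4 A5.
Offset 5: leading byte 0xEF = 11101111 → 3-byte char #3 = EF 93 B0.
Offset 8: leading byte 0xE0 = 11100000 → 3-byte char #4 = E0 A4 93.
Offset 11: leading byte 0xE8 = 11101000 → 3-byte char #5 = E8 A3 9A.
Leading byte 0xE8 = 11101000 matches 1110xxxx → 3-byte sequence.
Byte 1: 0xE8 = 11101000, payload 1000 (4 bits).
Byte 2: 0xA3 = 10100011 (10xxxxxx ✓), payload 100011.
Byte 3: 0x9A = 10011010 (10xxxxxx ✓), payload 011010.
Concatenate: 1000100011011010 = 0x88DA (16 bits → U+88DA).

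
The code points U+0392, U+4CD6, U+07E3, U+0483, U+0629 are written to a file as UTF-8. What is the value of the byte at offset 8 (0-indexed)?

U+0392 → 2-byte form CE 92 at offsets 0–1.
U+4CD6 → 3-byte form E4 B3 96 at offsets 2–4.
U+07E3 → 2-byte form DF A3 at offsets 5–6.
U+0483 → 2-byte form D2 83 at offsets 7–8.
Offset 8 falls in char 4's range; it's byte 2 of D2 83 = 0x83.

0x83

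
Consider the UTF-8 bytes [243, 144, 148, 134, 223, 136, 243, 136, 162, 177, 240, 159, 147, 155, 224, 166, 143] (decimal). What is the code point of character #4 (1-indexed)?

U+1F4DB

Offset 0: leading byte 0xF3 = 11110011 → 4-byte char #1 = F3 90 94 86.
Offset 4: leading byte 0xDF = 11011111 → 2-byte char #2 = DF 88.
Offset 6: leading byte 0xF3 = 11110011 → 4-byte char #3 = F3 88 A2 B1.
Offset 10: leading byte 0xF0 = 11110000 → 4-byte char #4 = F0 9F 93 9B.
Leading byte 0xF0 = 11110000 matches 11110xxx → 4-byte sequence.
Byte 1: 0xF0 = 11110000, payload 000 (3 bits).
Byte 2: 0x9F = 10011111 (10xxxxxx ✓), payload 011111.
Byte 3: 0x93 = 10010011 (10xxxxxx ✓), payload 010011.
Byte 4: 0x9B = 10011011 (10xxxxxx ✓), payload 011011.
Concatenate: 000011111010011011011 = 0x1F4DB (21 bits → U+1F4DB).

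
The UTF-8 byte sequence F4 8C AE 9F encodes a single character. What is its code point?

Leading byte 0xF4 = 11110100 matches 11110xxx → 4-byte sequence.
Byte 1: 0xF4 = 11110100, payload 100 (3 bits).
Byte 2: 0x8C = 10001100 (10xxxxxx ✓), payload 001100.
Byte 3: 0xAE = 10101110 (10xxxxxx ✓), payload 101110.
Byte 4: 0x9F = 10011111 (10xxxxxx ✓), payload 011111.
Concatenate: 100001100101110011111 = 0x10CB9F (21 bits → U+10CB9F).

U+10CB9F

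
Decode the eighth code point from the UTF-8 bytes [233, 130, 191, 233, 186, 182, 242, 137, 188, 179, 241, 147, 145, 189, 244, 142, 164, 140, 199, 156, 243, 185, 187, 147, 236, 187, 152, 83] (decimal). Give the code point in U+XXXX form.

Offset 0: leading byte 0xE9 = 11101001 → 3-byte char #1 = E9 82 BF.
Offset 3: leading byte 0xE9 = 11101001 → 3-byte char #2 = E9 BA B6.
Offset 6: leading byte 0xF2 = 11110010 → 4-byte char #3 = F2 89 BC B3.
Offset 10: leading byte 0xF1 = 11110001 → 4-byte char #4 = F1 93 91 BD.
Offset 14: leading byte 0xF4 = 11110100 → 4-byte char #5 = F4 8E A4 8C.
Offset 18: leading byte 0xC7 = 11000111 → 2-byte char #6 = C7 9C.
Offset 20: leading byte 0xF3 = 11110011 → 4-byte char #7 = F3 B9 BB 93.
Offset 24: leading byte 0xEC = 11101100 → 3-byte char #8 = EC BB 98.
Leading byte 0xEC = 11101100 matches 1110xxxx → 3-byte sequence.
Byte 1: 0xEC = 11101100, payload 1100 (4 bits).
Byte 2: 0xBB = 10111011 (10xxxxxx ✓), payload 111011.
Byte 3: 0x98 = 10011000 (10xxxxxx ✓), payload 011000.
Concatenate: 1100111011011000 = 0xCED8 (16 bits → U+CED8).

U+CED8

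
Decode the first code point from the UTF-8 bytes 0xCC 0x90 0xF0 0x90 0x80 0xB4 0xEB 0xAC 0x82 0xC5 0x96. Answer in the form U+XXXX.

U+0310

Offset 0: leading byte 0xCC = 11001100 → 2-byte char #1 = CC 90.
Leading byte 0xCC = 11001100 matches 110xxxxx → 2-byte sequence.
Byte 1: 0xCC = 11001100, payload 01100 (5 bits).
Byte 2: 0x90 = 10010000 (10xxxxxx ✓), payload 010000.
Concatenate: 01100010000 = 0x310 (11 bits → U+0310).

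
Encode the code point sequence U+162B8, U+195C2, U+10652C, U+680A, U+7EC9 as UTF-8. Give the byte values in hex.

F0 96 8A B8 F0 99 97 82 F4 86 94 AC E6 A0 8A E7 BB 89

U+162B8: 4-byte form → F0 96 8A B8.
U+195C2: 4-byte form → F0 99 97 82.
U+10652C: 4-byte form → F4 86 94 AC.
U+680A: 3-byte form → E6 A0 8A.
U+7EC9: 3-byte form → E7 BB 89.
Concatenated (18 bytes): F0 96 8A B8 F0 99 97 82 F4 86 94 AC E6 A0 8A E7 BB 89.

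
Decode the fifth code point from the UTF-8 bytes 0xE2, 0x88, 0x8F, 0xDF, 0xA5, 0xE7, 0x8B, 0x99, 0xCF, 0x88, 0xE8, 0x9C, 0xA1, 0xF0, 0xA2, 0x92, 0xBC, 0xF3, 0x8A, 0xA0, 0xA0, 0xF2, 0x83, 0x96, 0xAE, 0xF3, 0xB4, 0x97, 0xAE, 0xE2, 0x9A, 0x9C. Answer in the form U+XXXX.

Offset 0: leading byte 0xE2 = 11100010 → 3-byte char #1 = E2 88 8F.
Offset 3: leading byte 0xDF = 11011111 → 2-byte char #2 = DF A5.
Offset 5: leading byte 0xE7 = 11100111 → 3-byte char #3 = E7 8B 99.
Offset 8: leading byte 0xCF = 11001111 → 2-byte char #4 = CF 88.
Offset 10: leading byte 0xE8 = 11101000 → 3-byte char #5 = E8 9C A1.
Leading byte 0xE8 = 11101000 matches 1110xxxx → 3-byte sequence.
Byte 1: 0xE8 = 11101000, payload 1000 (4 bits).
Byte 2: 0x9C = 10011100 (10xxxxxx ✓), payload 011100.
Byte 3: 0xA1 = 10100001 (10xxxxxx ✓), payload 100001.
Concatenate: 1000011100100001 = 0x8721 (16 bits → U+8721).

U+8721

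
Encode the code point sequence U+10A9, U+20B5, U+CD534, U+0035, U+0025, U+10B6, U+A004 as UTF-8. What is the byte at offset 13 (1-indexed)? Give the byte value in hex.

1-indexed offset 13 is 0-indexed offset 12.
U+10A9 → 3-byte form E1 82 A9 at offsets 0–2.
U+20B5 → 3-byte form E2 82 B5 at offsets 3–5.
U+CD534 → 4-byte form F3 8D 94 B4 at offsets 6–9.
U+0035 → 1-byte form 35 at offsets 10–10.
U+0025 → 1-byte form 25 at offsets 11–11.
U+10B6 → 3-byte form E1 82 B6 at offsets 12–14.
Offset 12 falls in char 6's range; it's byte 1 of E1 82 B6 = 0xE1.

0xE1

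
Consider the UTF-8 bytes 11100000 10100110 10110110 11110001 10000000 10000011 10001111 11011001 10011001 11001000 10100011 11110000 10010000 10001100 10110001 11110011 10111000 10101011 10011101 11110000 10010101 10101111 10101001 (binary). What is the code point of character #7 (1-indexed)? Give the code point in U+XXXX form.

U+15BE9

Offset 0: leading byte 0xE0 = 11100000 → 3-byte char #1 = E0 A6 B6.
Offset 3: leading byte 0xF1 = 11110001 → 4-byte char #2 = F1 80 83 8F.
Offset 7: leading byte 0xD9 = 11011001 → 2-byte char #3 = D9 99.
Offset 9: leading byte 0xC8 = 11001000 → 2-byte char #4 = C8 A3.
Offset 11: leading byte 0xF0 = 11110000 → 4-byte char #5 = F0 90 8C B1.
Offset 15: leading byte 0xF3 = 11110011 → 4-byte char #6 = F3 B8 AB 9D.
Offset 19: leading byte 0xF0 = 11110000 → 4-byte char #7 = F0 95 AF A9.
Leading byte 0xF0 = 11110000 matches 11110xxx → 4-byte sequence.
Byte 1: 0xF0 = 11110000, payload 000 (3 bits).
Byte 2: 0x95 = 10010101 (10xxxxxx ✓), payload 010101.
Byte 3: 0xAF = 10101111 (10xxxxxx ✓), payload 101111.
Byte 4: 0xA9 = 10101001 (10xxxxxx ✓), payload 101001.
Concatenate: 000010101101111101001 = 0x15BE9 (21 bits → U+15BE9).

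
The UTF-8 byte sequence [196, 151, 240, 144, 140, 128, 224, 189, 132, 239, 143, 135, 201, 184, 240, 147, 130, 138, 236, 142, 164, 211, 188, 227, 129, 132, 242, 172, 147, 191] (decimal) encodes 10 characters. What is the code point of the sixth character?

U+1308A

Offset 0: leading byte 0xC4 = 11000100 → 2-byte char #1 = C4 97.
Offset 2: leading byte 0xF0 = 11110000 → 4-byte char #2 = F0 90 8C 80.
Offset 6: leading byte 0xE0 = 11100000 → 3-byte char #3 = E0 BD 84.
Offset 9: leading byte 0xEF = 11101111 → 3-byte char #4 = EF 8F 87.
Offset 12: leading byte 0xC9 = 11001001 → 2-byte char #5 = C9 B8.
Offset 14: leading byte 0xF0 = 11110000 → 4-byte char #6 = F0 93 82 8A.
Leading byte 0xF0 = 11110000 matches 11110xxx → 4-byte sequence.
Byte 1: 0xF0 = 11110000, payload 000 (3 bits).
Byte 2: 0x93 = 10010011 (10xxxxxx ✓), payload 010011.
Byte 3: 0x82 = 10000010 (10xxxxxx ✓), payload 000010.
Byte 4: 0x8A = 10001010 (10xxxxxx ✓), payload 001010.
Concatenate: 000010011000010001010 = 0x1308A (21 bits → U+1308A).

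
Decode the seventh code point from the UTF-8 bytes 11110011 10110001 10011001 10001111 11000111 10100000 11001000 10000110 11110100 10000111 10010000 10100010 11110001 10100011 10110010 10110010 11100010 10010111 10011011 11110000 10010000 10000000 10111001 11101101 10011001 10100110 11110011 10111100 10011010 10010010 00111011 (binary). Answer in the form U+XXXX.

Offset 0: leading byte 0xF3 = 11110011 → 4-byte char #1 = F3 B1 99 8F.
Offset 4: leading byte 0xC7 = 11000111 → 2-byte char #2 = C7 A0.
Offset 6: leading byte 0xC8 = 11001000 → 2-byte char #3 = C8 86.
Offset 8: leading byte 0xF4 = 11110100 → 4-byte char #4 = F4 87 90 A2.
Offset 12: leading byte 0xF1 = 11110001 → 4-byte char #5 = F1 A3 B2 B2.
Offset 16: leading byte 0xE2 = 11100010 → 3-byte char #6 = E2 97 9B.
Offset 19: leading byte 0xF0 = 11110000 → 4-byte char #7 = F0 90 80 B9.
Leading byte 0xF0 = 11110000 matches 11110xxx → 4-byte sequence.
Byte 1: 0xF0 = 11110000, payload 000 (3 bits).
Byte 2: 0x90 = 10010000 (10xxxxxx ✓), payload 010000.
Byte 3: 0x80 = 10000000 (10xxxxxx ✓), payload 000000.
Byte 4: 0xB9 = 10111001 (10xxxxxx ✓), payload 111001.
Concatenate: 000010000000000111001 = 0x10039 (21 bits → U+10039).

U+10039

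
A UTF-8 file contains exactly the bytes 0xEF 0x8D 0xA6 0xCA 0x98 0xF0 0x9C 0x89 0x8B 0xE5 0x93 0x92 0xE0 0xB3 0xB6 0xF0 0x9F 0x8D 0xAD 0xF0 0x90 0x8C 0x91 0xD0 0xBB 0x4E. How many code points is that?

9

Byte at offset 0: 0xEF = 11101111 → 3-byte char (#1). Advance 3.
Byte at offset 3: 0xCA = 11001010 → 2-byte char (#2). Advance 2.
Byte at offset 5: 0xF0 = 11110000 → 4-byte char (#3). Advance 4.
Byte at offset 9: 0xE5 = 11100101 → 3-byte char (#4). Advance 3.
Byte at offset 12: 0xE0 = 11100000 → 3-byte char (#5). Advance 3.
Byte at offset 15: 0xF0 = 11110000 → 4-byte char (#6). Advance 4.
Byte at offset 19: 0xF0 = 11110000 → 4-byte char (#7). Advance 4.
Byte at offset 23: 0xD0 = 11010000 → 2-byte char (#8). Advance 2.
Byte at offset 25: 0x4E = 01001110 → 1-byte char (#9). Advance 1.
Reached end at offset 26 after 9 code points.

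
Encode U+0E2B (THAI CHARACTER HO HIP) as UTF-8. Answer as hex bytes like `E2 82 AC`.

U+0E2B = 0xE2B = 3627 decimal. In range U+0800–U+FFFF → 3-byte form: 1110xxxx 10xxxxxx 10xxxxxx.
Binary (16 bits): 0000111000101011.
Split 4+6+6: 0000 | 111000 | 101011.
Byte 1: 11100000 = 0xE0.
Byte 2: 10111000 = 0xB8.
Byte 3: 10101011 = 0xAB.

E0 B8 AB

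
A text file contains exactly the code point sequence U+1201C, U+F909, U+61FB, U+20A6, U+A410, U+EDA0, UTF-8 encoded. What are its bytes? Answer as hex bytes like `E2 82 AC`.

U+1201C: 4-byte form → F0 92 80 9C.
U+F909: 3-byte form → EF A4 89.
U+61FB: 3-byte form → E6 87 BB.
U+20A6: 3-byte form → E2 82 A6.
U+A410: 3-byte form → EA 90 90.
U+EDA0: 3-byte form → EE B6 A0.
Concatenated (19 bytes): F0 92 80 9C EF A4 89 E6 87 BB E2 82 A6 EA 90 90 EE B6 A0.

F0 92 80 9C EF A4 89 E6 87 BB E2 82 A6 EA 90 90 EE B6 A0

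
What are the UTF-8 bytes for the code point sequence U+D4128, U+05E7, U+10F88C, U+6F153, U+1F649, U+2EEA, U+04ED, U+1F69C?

F3 94 84 A8 D7 A7 F4 8F A2 8C F1 AF 85 93 F0 9F 99 89 E2 BB AA D3 AD F0 9F 9A 9C

U+D4128: 4-byte form → F3 94 84 A8.
U+05E7: 2-byte form → D7 A7.
U+10F88C: 4-byte form → F4 8F A2 8C.
U+6F153: 4-byte form → F1 AF 85 93.
U+1F649: 4-byte form → F0 9F 99 89.
U+2EEA: 3-byte form → E2 BB AA.
U+04ED: 2-byte form → D3 AD.
U+1F69C: 4-byte form → F0 9F 9A 9C.
Concatenated (27 bytes): F3 94 84 A8 D7 A7 F4 8F A2 8C F1 AF 85 93 F0 9F 99 89 E2 BB AA D3 AD F0 9F 9A 9C.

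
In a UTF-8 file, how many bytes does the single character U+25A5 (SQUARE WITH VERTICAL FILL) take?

3

U+25A5 = 0x25A5. UTF-8 uses 1 byte below 0x80, 2 below 0x800, 3 below 0x10000, 4 up to 0x10FFFF. 0x25A5 is in U+0800–U+FFFF → 3 bytes.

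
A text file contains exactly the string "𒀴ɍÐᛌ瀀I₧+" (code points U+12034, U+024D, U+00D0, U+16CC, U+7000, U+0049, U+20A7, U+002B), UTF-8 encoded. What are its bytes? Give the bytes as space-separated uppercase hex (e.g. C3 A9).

U+12034: 4-byte form → F0 92 80 B4.
U+024D: 2-byte form → C9 8D.
U+00D0: 2-byte form → C3 90.
U+16CC: 3-byte form → E1 9B 8C.
U+7000: 3-byte form → E7 80 80.
U+0049: 1-byte form → 49.
U+20A7: 3-byte form → E2 82 A7.
U+002B: 1-byte form → 2B.
Concatenated (19 bytes): F0 92 80 B4 C9 8D C3 90 E1 9B 8C E7 80 80 49 E2 82 A7 2B.

F0 92 80 B4 C9 8D C3 90 E1 9B 8C E7 80 80 49 E2 82 A7 2B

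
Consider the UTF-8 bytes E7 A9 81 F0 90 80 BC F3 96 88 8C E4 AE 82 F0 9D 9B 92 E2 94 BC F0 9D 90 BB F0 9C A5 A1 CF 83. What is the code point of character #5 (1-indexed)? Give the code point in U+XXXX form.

Offset 0: leading byte 0xE7 = 11100111 → 3-byte char #1 = E7 A9 81.
Offset 3: leading byte 0xF0 = 11110000 → 4-byte char #2 = F0 90 80 BC.
Offset 7: leading byte 0xF3 = 11110011 → 4-byte char #3 = F3 96 88 8C.
Offset 11: leading byte 0xE4 = 11100100 → 3-byte char #4 = E4 AE 82.
Offset 14: leading byte 0xF0 = 11110000 → 4-byte char #5 = F0 9D 9B 92.
Leading byte 0xF0 = 11110000 matches 11110xxx → 4-byte sequence.
Byte 1: 0xF0 = 11110000, payload 000 (3 bits).
Byte 2: 0x9D = 10011101 (10xxxxxx ✓), payload 011101.
Byte 3: 0x9B = 10011011 (10xxxxxx ✓), payload 011011.
Byte 4: 0x92 = 10010010 (10xxxxxx ✓), payload 010010.
Concatenate: 000011101011011010010 = 0x1D6D2 (21 bits → U+1D6D2).

U+1D6D2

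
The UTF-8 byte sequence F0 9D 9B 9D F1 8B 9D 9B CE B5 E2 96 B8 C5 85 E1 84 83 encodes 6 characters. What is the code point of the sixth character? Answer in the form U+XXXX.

U+1103

Offset 0: leading byte 0xF0 = 11110000 → 4-byte char #1 = F0 9D 9B 9D.
Offset 4: leading byte 0xF1 = 11110001 → 4-byte char #2 = F1 8B 9D 9B.
Offset 8: leading byte 0xCE = 11001110 → 2-byte char #3 = CE B5.
Offset 10: leading byte 0xE2 = 11100010 → 3-byte char #4 = E2 96 B8.
Offset 13: leading byte 0xC5 = 11000101 → 2-byte char #5 = C5 85.
Offset 15: leading byte 0xE1 = 11100001 → 3-byte char #6 = E1 84 83.
Leading byte 0xE1 = 11100001 matches 1110xxxx → 3-byte sequence.
Byte 1: 0xE1 = 11100001, payload 0001 (4 bits).
Byte 2: 0x84 = 10000100 (10xxxxxx ✓), payload 000100.
Byte 3: 0x83 = 10000011 (10xxxxxx ✓), payload 000011.
Concatenate: 0001000100000011 = 0x1103 (16 bits → U+1103).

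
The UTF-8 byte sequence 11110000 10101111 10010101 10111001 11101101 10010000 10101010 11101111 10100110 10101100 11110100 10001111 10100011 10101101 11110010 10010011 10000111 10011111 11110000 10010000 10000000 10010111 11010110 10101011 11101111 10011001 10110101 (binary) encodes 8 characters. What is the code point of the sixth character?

Offset 0: leading byte 0xF0 = 11110000 → 4-byte char #1 = F0 AF 95 B9.
Offset 4: leading byte 0xED = 11101101 → 3-byte char #2 = ED 90 AA.
Offset 7: leading byte 0xEF = 11101111 → 3-byte char #3 = EF A6 AC.
Offset 10: leading byte 0xF4 = 11110100 → 4-byte char #4 = F4 8F A3 AD.
Offset 14: leading byte 0xF2 = 11110010 → 4-byte char #5 = F2 93 87 9F.
Offset 18: leading byte 0xF0 = 11110000 → 4-byte char #6 = F0 90 80 97.
Leading byte 0xF0 = 11110000 matches 11110xxx → 4-byte sequence.
Byte 1: 0xF0 = 11110000, payload 000 (3 bits).
Byte 2: 0x90 = 10010000 (10xxxxxx ✓), payload 010000.
Byte 3: 0x80 = 10000000 (10xxxxxx ✓), payload 000000.
Byte 4: 0x97 = 10010111 (10xxxxxx ✓), payload 010111.
Concatenate: 000010000000000010111 = 0x10017 (21 bits → U+10017).

U+10017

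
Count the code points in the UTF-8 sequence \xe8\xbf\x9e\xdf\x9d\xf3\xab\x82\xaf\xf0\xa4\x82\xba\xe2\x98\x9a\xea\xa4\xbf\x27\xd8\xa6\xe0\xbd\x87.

Byte at offset 0: 0xE8 = 11101000 → 3-byte char (#1). Advance 3.
Byte at offset 3: 0xDF = 11011111 → 2-byte char (#2). Advance 2.
Byte at offset 5: 0xF3 = 11110011 → 4-byte char (#3). Advance 4.
Byte at offset 9: 0xF0 = 11110000 → 4-byte char (#4). Advance 4.
Byte at offset 13: 0xE2 = 11100010 → 3-byte char (#5). Advance 3.
Byte at offset 16: 0xEA = 11101010 → 3-byte char (#6). Advance 3.
Byte at offset 19: 0x27 = 00100111 → 1-byte char (#7). Advance 1.
Byte at offset 20: 0xD8 = 11011000 → 2-byte char (#8). Advance 2.
Byte at offset 22: 0xE0 = 11100000 → 3-byte char (#9). Advance 3.
Reached end at offset 25 after 9 code points.

9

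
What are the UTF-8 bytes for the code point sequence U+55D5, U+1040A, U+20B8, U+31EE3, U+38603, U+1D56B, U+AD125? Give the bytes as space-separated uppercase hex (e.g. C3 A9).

U+55D5: 3-byte form → E5 97 95.
U+1040A: 4-byte form → F0 90 90 8A.
U+20B8: 3-byte form → E2 82 B8.
U+31EE3: 4-byte form → F0 B1 BB A3.
U+38603: 4-byte form → F0 B8 98 83.
U+1D56B: 4-byte form → F0 9D 95 AB.
U+AD125: 4-byte form → F2 AD 84 A5.
Concatenated (26 bytes): E5 97 95 F0 90 90 8A E2 82 B8 F0 B1 BB A3 F0 B8 98 83 F0 9D 95 AB F2 AD 84 A5.

E5 97 95 F0 90 90 8A E2 82 B8 F0 B1 BB A3 F0 B8 98 83 F0 9D 95 AB F2 AD 84 A5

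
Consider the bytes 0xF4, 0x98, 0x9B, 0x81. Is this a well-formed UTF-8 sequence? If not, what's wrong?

invalid (encodes a value above U+10FFFF)

Leading byte 0xF4 = 11110100 → 4-byte form.
Payload = 0x1186C1, which exceeds U+10FFFF, the maximum Unicode code point. (Leading bytes F5–FF, or F4 followed by ≥ 0x90, are invalid.)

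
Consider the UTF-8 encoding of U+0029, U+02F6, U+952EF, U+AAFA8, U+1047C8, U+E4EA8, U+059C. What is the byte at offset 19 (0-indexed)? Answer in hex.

U+0029 → 1-byte form 29 at offsets 0–0.
U+02F6 → 2-byte form CB B6 at offsets 1–2.
U+952EF → 4-byte form F2 95 8B AF at offsets 3–6.
U+AAFA8 → 4-byte form F2 AA BE A8 at offsets 7–10.
U+1047C8 → 4-byte form F4 84 9F 88 at offsets 11–14.
U+E4EA8 → 4-byte form F3 A4 BA A8 at offsets 15–18.
U+059C → 2-byte form D6 9C at offsets 19–20.
Offset 19 falls in char 7's range; it's byte 1 of D6 9C = 0xD6.

0xD6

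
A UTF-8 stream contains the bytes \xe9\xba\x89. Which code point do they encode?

U+9E89

Leading byte 0xE9 = 11101001 matches 1110xxxx → 3-byte sequence.
Byte 1: 0xE9 = 11101001, payload 1001 (4 bits).
Byte 2: 0xBA = 10111010 (10xxxxxx ✓), payload 111010.
Byte 3: 0x89 = 10001001 (10xxxxxx ✓), payload 001001.
Concatenate: 1001111010001001 = 0x9E89 (16 bits → U+9E89).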